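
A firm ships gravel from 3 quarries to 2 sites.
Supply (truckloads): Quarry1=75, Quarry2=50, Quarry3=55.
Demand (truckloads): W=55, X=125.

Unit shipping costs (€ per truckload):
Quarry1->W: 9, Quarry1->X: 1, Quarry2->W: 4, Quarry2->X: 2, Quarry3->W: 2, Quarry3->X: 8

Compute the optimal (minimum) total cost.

285

Optimal allocation:
  Quarry1->X: 75 × €1 = €75
  Quarry2->X: 50 × €2 = €100
  Quarry3->W: 55 × €2 = €110
Total = 75 + 100 + 110 = €285.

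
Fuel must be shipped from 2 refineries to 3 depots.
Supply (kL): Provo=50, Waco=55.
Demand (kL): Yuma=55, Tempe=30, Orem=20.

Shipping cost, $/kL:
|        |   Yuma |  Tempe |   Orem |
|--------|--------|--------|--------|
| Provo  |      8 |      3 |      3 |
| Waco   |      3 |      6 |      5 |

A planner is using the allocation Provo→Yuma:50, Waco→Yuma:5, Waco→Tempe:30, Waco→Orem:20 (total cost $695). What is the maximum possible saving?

Current plan cost = 50·8 + 5·3 + 30·6 + 20·5 = $695.
Optimal plan:
  Provo->Tempe: 30 × $3 = $90
  Provo->Orem: 20 × $3 = $60
  Waco->Yuma: 55 × $3 = $165
Optimal cost = $315.
Saving = 695 − 315 = $380.

380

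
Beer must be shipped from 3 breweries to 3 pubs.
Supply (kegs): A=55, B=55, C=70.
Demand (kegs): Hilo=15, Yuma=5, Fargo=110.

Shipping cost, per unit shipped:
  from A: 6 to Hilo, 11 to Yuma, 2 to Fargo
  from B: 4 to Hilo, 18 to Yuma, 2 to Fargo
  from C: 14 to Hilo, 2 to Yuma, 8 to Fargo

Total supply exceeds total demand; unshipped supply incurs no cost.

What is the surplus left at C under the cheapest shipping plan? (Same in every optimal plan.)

Minimum-cost shipments:
  A→Fargo: 55 × 2 = 110
  B→Hilo: 15 × 4 = 60
  B→Fargo: 40 × 2 = 80
  C→Yuma: 5 × 2 = 10
  C→Fargo: 15 × 8 = 120
Total cost = 380.
C ships 20 of its 70, leaving 50.

50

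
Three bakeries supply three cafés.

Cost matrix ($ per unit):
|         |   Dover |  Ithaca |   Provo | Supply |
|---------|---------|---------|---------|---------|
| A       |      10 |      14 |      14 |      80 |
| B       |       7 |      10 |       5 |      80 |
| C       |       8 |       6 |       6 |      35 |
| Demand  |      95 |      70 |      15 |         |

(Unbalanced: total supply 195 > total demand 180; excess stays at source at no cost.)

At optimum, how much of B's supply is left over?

0

Minimum-cost shipments:
  A->Dover: 65 trays
  B->Dover: 30 trays
  B->Ithaca: 35 trays
  B->Provo: 15 trays
  C->Ithaca: 35 trays
Total cost = $1495.
B ships 80 of its 80, leaving 0.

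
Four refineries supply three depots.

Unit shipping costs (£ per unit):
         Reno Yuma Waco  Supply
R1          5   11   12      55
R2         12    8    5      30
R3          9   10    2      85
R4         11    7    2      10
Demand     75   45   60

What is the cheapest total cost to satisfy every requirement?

One minimum-cost allocation:
  R1 to Reno: 55 × £5 = £275
  R2 to Yuma: 30 × £8 = £240
  R3 to Reno: 20 × £9 = £180
  R3 to Yuma: 5 × £10 = £50
  R3 to Waco: 60 × £2 = £120
  R4 to Yuma: 10 × £7 = £70
Total = 275 + 240 + 180 + 50 + 120 + 70 = £935.
(Supply check: R1 ships 55; R2 ships 30; R3 ships 85; R4 ships 10.)

935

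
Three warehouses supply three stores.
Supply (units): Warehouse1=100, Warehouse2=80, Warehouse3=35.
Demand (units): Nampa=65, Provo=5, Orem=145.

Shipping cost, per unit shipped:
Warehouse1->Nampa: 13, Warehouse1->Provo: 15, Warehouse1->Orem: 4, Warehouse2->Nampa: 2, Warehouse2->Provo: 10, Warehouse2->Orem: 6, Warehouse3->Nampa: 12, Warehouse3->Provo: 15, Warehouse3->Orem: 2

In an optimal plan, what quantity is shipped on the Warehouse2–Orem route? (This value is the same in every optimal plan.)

Optimal shipments:
  Warehouse1 to Orem: 100 × 4 = 400
  Warehouse2 to Nampa: 65 × 2 = 130
  Warehouse2 to Provo: 5 × 10 = 50
  Warehouse2 to Orem: 10 × 6 = 60
  Warehouse3 to Orem: 35 × 2 = 70
Total cost = 710.
So Warehouse2→Orem carries 10 units.

10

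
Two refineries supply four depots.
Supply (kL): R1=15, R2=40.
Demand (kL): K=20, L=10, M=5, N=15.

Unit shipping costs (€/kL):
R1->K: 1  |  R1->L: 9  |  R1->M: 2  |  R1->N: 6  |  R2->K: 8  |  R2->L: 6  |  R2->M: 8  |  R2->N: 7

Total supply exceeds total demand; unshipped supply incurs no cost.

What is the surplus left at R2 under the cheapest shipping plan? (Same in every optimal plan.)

5

An optimal plan:
  R1->K: 15 kL
  R2->K: 5 kL
  R2->L: 10 kL
  R2->M: 5 kL
  R2->N: 15 kL
Total cost = €260.
R2 ships 35 of its 40, leaving 5.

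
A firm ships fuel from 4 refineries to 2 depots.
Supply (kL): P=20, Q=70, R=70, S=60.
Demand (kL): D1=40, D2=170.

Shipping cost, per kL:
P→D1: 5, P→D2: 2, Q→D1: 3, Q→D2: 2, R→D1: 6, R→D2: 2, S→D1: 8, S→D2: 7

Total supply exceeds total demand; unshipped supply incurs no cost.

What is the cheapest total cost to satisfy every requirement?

One minimum-cost allocation:
  P to D2: 20 × 2 = 40
  Q to D1: 40 × 3 = 120
  Q to D2: 30 × 2 = 60
  R to D2: 70 × 2 = 140
  S to D2: 50 × 7 = 350
Total = 40 + 120 + 60 + 140 + 350 = 710.

710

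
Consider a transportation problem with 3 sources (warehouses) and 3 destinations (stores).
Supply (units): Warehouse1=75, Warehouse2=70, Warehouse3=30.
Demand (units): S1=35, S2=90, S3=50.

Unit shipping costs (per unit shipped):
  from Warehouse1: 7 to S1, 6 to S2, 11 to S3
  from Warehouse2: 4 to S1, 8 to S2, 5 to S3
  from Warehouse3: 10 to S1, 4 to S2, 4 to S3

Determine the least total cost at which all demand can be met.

885

Optimal allocation:
  Warehouse1->S2: 75 × 6 = 450
  Warehouse2->S1: 35 × 4 = 140
  Warehouse2->S3: 35 × 5 = 175
  Warehouse3->S2: 15 × 4 = 60
  Warehouse3->S3: 15 × 4 = 60
Total = 450 + 140 + 175 + 60 + 60 = 885.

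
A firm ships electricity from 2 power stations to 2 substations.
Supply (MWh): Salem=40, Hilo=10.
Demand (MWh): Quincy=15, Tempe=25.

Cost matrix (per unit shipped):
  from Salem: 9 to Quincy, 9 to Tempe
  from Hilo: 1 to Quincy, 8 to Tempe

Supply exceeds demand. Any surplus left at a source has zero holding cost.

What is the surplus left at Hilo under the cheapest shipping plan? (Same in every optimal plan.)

An optimal plan:
  Salem→Quincy: 5 × 9 = 45
  Salem→Tempe: 25 × 9 = 225
  Hilo→Quincy: 10 × 1 = 10
Total cost = 280.
Hilo ships 10 of its 10, leaving 0.

0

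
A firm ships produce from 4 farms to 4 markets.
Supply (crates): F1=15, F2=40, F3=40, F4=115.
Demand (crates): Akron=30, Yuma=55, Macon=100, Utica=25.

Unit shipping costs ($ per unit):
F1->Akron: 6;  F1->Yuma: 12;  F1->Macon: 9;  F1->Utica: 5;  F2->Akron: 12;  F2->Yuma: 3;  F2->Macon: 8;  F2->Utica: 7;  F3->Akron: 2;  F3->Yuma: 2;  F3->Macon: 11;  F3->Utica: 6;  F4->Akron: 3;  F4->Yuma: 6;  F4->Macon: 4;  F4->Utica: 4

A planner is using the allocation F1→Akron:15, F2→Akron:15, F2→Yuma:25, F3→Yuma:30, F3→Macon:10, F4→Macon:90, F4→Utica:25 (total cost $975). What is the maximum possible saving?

Current plan cost = 15·6 + 15·12 + 25·3 + 30·2 + 10·11 + 90·4 + 25·4 = $975.
Optimal plan:
  F1→Utica: 15 crates
  F2→Yuma: 40 crates
  F3→Akron: 25 crates
  F3→Yuma: 15 crates
  F4→Akron: 5 crates
  F4→Macon: 100 crates
  F4→Utica: 10 crates
Optimal cost = $730.
Saving = 975 − 730 = $245.

245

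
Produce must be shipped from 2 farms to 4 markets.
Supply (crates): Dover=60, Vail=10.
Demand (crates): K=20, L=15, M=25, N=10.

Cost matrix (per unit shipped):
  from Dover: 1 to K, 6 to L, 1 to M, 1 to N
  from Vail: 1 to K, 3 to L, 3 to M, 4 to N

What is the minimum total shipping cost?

An optimal shipping plan:
  Dover->K: 20 × 1 = 20
  Dover->L: 5 × 6 = 30
  Dover->M: 25 × 1 = 25
  Dover->N: 10 × 1 = 10
  Vail->L: 10 × 3 = 30
Total = 20 + 30 + 25 + 10 + 30 = 115.

115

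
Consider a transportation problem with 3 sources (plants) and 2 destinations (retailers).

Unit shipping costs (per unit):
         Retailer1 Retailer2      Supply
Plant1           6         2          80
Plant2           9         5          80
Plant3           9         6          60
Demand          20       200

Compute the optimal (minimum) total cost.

980

Optimal allocation:
  Plant1–Retailer2: 80 × 2 = 160
  Plant2–Retailer2: 80 × 5 = 400
  Plant3–Retailer1: 20 × 9 = 180
  Plant3–Retailer2: 40 × 6 = 240
Total = 160 + 400 + 180 + 240 = 980.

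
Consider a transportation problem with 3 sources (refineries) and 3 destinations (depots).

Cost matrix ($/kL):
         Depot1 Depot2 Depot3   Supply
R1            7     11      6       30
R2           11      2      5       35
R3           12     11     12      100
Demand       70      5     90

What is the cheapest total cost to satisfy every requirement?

A cheapest plan:
  R1 to Depot3: 30 kL
  R2 to Depot2: 5 kL
  R2 to Depot3: 30 kL
  R3 to Depot1: 70 kL
  R3 to Depot3: 30 kL
Total cost = $1540.
(Supply check: R1 ships 30; R2 ships 35; R3 ships 100.)

1540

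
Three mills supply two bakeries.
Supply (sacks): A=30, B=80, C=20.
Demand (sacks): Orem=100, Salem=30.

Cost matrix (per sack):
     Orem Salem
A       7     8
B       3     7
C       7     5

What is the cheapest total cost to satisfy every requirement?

An optimal shipping plan:
  A–Orem: 20 × 7 = 140
  A–Salem: 10 × 8 = 80
  B–Orem: 80 × 3 = 240
  C–Salem: 20 × 5 = 100
Total = 140 + 80 + 240 + 100 = 560.
(Supply check: A ships 30; B ships 80; C ships 20.)

560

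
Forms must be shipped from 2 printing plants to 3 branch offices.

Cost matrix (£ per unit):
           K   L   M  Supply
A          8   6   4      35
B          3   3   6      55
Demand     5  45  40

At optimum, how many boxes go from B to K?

Solving gives:
  A to M: 35 boxes
  B to K: 5 boxes
  B to L: 45 boxes
  B to M: 5 boxes
Total cost = £320.
So B→K carries 5 boxes.

5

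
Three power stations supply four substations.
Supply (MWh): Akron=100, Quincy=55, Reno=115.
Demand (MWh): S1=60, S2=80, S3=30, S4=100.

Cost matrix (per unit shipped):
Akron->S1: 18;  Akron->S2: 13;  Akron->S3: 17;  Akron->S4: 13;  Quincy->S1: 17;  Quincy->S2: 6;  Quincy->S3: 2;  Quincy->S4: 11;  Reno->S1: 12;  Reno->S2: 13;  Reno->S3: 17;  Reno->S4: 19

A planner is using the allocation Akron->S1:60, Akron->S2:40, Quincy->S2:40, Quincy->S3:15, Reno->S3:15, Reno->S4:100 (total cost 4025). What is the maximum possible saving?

1080

Current plan cost = 60·18 + 40·13 + 40·6 + 15·2 + 15·17 + 100·19 = 4025.
Optimal plan:
  Akron→S4: 100 × 13 = 1300
  Quincy→S2: 25 × 6 = 150
  Quincy→S3: 30 × 2 = 60
  Reno→S1: 60 × 12 = 720
  Reno→S2: 55 × 13 = 715
Optimal cost = 2945.
Saving = 4025 − 2945 = 1080.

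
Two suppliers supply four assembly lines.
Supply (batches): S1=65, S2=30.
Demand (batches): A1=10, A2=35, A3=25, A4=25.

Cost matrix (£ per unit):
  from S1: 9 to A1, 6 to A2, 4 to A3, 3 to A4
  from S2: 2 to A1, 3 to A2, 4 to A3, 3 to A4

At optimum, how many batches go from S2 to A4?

0

The minimum-cost plan:
  S1→A2: 15 × £6 = £90
  S1→A3: 25 × £4 = £100
  S1→A4: 25 × £3 = £75
  S2→A1: 10 × £2 = £20
  S2→A2: 20 × £3 = £60
Total cost = £345.
The route S2→A4 is not used.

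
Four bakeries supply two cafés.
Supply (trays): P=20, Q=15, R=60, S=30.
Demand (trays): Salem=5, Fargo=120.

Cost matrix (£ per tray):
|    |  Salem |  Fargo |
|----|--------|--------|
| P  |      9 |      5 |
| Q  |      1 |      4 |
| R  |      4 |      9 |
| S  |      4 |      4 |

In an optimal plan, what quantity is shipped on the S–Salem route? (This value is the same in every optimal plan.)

0

Solving gives:
  P->Fargo: 20 trays
  Q->Fargo: 15 trays
  R->Salem: 5 trays
  R->Fargo: 55 trays
  S->Fargo: 30 trays
Total cost = £795.
The route S→Salem is not used.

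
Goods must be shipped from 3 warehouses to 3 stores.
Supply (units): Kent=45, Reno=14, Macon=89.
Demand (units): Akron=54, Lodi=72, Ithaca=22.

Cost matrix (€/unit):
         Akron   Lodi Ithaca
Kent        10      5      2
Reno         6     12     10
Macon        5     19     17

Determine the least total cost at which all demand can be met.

1262

A cheapest plan:
  Kent→Lodi: 23 × €5 = €115
  Kent→Ithaca: 22 × €2 = €44
  Reno→Lodi: 14 × €12 = €168
  Macon→Akron: 54 × €5 = €270
  Macon→Lodi: 35 × €19 = €665
Total = 115 + 44 + 168 + 270 + 665 = €1262.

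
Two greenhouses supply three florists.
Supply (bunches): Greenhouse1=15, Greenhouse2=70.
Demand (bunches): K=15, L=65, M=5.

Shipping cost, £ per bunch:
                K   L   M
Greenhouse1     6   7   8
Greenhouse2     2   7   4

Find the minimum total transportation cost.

505

A cheapest plan:
  Greenhouse1->L: 15 bunches
  Greenhouse2->K: 15 bunches
  Greenhouse2->L: 50 bunches
  Greenhouse2->M: 5 bunches
Total cost = £505.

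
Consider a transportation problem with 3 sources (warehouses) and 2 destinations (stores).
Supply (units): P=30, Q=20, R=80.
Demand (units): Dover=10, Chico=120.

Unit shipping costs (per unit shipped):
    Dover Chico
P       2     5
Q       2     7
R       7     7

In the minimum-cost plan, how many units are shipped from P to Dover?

The minimum-cost plan:
  P→Chico: 30 × 5 = 150
  Q→Dover: 10 × 2 = 20
  Q→Chico: 10 × 7 = 70
  R→Chico: 80 × 7 = 560
Total cost = 800.
The route P→Dover is not used.

0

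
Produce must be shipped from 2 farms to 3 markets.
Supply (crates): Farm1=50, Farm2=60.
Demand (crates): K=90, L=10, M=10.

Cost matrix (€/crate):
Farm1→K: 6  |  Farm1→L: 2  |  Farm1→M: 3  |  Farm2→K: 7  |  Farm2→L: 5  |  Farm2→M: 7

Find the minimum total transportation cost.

Optimal allocation:
  Farm1 to K: 30 crates
  Farm1 to L: 10 crates
  Farm1 to M: 10 crates
  Farm2 to K: 60 crates
Total cost = €650.

650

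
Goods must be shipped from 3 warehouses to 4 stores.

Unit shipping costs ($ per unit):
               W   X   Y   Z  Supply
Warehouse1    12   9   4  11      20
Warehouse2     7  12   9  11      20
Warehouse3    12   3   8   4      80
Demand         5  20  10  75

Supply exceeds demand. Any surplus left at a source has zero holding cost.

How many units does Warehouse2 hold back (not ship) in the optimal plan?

An optimal plan:
  Warehouse1->X: 10 × $9 = $90
  Warehouse1->Y: 10 × $4 = $40
  Warehouse2->W: 5 × $7 = $35
  Warehouse2->Z: 5 × $11 = $55
  Warehouse3->X: 10 × $3 = $30
  Warehouse3->Z: 70 × $4 = $280
Total cost = $530.
Warehouse2 ships 10 of its 20, leaving 10.

10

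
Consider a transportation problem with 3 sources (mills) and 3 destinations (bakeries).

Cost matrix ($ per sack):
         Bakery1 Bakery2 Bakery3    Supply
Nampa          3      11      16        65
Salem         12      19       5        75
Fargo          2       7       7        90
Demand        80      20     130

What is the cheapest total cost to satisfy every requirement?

One minimum-cost allocation:
  Nampa to Bakery1: 65 sacks
  Salem to Bakery3: 75 sacks
  Fargo to Bakery1: 15 sacks
  Fargo to Bakery2: 20 sacks
  Fargo to Bakery3: 55 sacks
Total cost = $1125.
(Supply check: Nampa ships 65; Salem ships 75; Fargo ships 90.)

1125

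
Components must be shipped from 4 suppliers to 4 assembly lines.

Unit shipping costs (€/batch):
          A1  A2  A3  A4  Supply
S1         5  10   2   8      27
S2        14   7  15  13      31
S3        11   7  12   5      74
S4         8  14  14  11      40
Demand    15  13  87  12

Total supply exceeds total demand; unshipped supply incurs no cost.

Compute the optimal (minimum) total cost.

1045

A cheapest plan:
  S1→A3: 27 × €2 = €54
  S2→A2: 13 × €7 = €91
  S3→A3: 60 × €12 = €720
  S3→A4: 12 × €5 = €60
  S4→A1: 15 × €8 = €120
Total = 54 + 91 + 720 + 60 + 120 = €1045.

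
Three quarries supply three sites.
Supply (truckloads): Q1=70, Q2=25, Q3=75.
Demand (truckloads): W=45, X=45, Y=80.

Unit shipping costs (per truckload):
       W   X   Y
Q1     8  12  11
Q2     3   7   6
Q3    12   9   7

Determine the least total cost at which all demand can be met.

One minimum-cost allocation:
  Q1→W: 20 × 8 = 160
  Q1→X: 45 × 12 = 540
  Q1→Y: 5 × 11 = 55
  Q2→W: 25 × 3 = 75
  Q3→Y: 75 × 7 = 525
Total = 160 + 540 + 55 + 75 + 525 = 1355.

1355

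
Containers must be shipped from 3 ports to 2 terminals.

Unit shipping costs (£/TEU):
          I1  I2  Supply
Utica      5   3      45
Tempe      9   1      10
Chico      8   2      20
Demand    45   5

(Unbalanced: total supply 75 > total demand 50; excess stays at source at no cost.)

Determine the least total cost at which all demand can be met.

230

Optimal allocation:
  Utica→I1: 45 TEU
  Tempe→I2: 5 TEU
Total cost = £230.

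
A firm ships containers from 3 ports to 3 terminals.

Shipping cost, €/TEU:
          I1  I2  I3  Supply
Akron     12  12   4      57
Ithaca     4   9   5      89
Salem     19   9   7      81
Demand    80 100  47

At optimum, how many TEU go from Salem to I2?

81

The minimum-cost plan:
  Akron to I2: 10 × €12 = €120
  Akron to I3: 47 × €4 = €188
  Ithaca to I1: 80 × €4 = €320
  Ithaca to I2: 9 × €9 = €81
  Salem to I2: 81 × €9 = €729
Total cost = €1438.
So Salem→I2 carries 81 TEU.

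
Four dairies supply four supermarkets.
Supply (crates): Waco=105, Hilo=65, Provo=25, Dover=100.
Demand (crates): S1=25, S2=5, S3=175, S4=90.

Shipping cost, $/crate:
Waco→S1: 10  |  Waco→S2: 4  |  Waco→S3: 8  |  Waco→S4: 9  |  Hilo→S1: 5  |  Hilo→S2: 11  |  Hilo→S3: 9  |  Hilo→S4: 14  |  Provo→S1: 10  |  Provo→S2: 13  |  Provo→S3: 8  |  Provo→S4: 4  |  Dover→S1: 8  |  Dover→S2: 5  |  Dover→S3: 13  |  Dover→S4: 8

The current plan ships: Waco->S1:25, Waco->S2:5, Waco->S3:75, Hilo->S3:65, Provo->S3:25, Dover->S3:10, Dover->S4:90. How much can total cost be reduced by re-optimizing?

Current plan cost = 25·10 + 5·4 + 75·8 + 65·9 + 25·8 + 10·13 + 90·8 = $2505.
Optimal plan:
  Waco–S3: 105 × $8 = $840
  Hilo–S1: 20 × $5 = $100
  Hilo–S3: 45 × $9 = $405
  Provo–S3: 25 × $8 = $200
  Dover–S1: 5 × $8 = $40
  Dover–S2: 5 × $5 = $25
  Dover–S4: 90 × $8 = $720
Optimal cost = $2330.
Saving = 2505 − 2330 = $175.

175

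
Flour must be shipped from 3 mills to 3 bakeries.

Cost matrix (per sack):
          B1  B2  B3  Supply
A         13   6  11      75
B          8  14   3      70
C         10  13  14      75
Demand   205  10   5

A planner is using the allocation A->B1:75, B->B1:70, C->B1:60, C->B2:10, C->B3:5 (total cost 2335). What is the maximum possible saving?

Current plan cost = 75·13 + 70·8 + 60·10 + 10·13 + 5·14 = 2335.
Optimal plan:
  A→B1: 65 sacks
  A→B2: 10 sacks
  B→B1: 65 sacks
  B→B3: 5 sacks
  C→B1: 75 sacks
Optimal cost = 2190.
Saving = 2335 − 2190 = 145.

145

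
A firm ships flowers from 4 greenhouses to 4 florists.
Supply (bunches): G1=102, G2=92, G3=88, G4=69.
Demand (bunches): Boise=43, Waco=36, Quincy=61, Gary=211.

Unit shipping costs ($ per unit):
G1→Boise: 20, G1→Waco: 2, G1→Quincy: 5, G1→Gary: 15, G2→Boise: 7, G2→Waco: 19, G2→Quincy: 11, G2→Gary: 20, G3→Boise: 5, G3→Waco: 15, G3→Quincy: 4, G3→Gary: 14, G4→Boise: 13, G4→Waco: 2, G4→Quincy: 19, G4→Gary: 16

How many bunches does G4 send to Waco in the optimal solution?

36

The minimum-cost plan:
  G1–Gary: 102 × $15 = $1530
  G2–Boise: 43 × $7 = $301
  G2–Gary: 49 × $20 = $980
  G3–Quincy: 61 × $4 = $244
  G3–Gary: 27 × $14 = $378
  G4–Waco: 36 × $2 = $72
  G4–Gary: 33 × $16 = $528
Total cost = $4033.
So G4→Waco carries 36 bunches.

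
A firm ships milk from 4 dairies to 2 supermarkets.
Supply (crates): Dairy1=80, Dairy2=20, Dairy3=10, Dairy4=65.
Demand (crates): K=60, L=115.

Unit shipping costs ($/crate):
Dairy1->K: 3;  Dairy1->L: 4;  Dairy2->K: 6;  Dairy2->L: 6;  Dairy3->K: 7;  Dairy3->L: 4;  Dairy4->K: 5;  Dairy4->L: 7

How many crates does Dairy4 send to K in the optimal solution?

60

The minimum-cost plan:
  Dairy1–L: 80 × $4 = $320
  Dairy2–L: 20 × $6 = $120
  Dairy3–L: 10 × $4 = $40
  Dairy4–K: 60 × $5 = $300
  Dairy4–L: 5 × $7 = $35
Total cost = $815.
So Dairy4→K carries 60 crates.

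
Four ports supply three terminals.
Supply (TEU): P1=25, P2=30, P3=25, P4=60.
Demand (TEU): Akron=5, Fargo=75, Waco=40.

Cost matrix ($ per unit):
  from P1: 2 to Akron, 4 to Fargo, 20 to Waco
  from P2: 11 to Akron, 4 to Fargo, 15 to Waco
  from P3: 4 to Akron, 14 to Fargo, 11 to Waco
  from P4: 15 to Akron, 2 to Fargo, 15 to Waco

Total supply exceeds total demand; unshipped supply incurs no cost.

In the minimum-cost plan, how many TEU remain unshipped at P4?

0

An optimal plan:
  P1 to Akron: 5 TEU
  P1 to Fargo: 15 TEU
  P2 to Waco: 15 TEU
  P3 to Waco: 25 TEU
  P4 to Fargo: 60 TEU
Total cost = $690.
P4 ships 60 of its 60, leaving 0.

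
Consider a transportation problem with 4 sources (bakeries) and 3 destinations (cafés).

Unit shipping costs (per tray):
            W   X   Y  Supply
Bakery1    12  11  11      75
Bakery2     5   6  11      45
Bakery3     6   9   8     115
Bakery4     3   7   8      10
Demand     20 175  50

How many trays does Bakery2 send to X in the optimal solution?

45

Solving gives:
  Bakery1→X: 75 × 11 = 825
  Bakery2→X: 45 × 6 = 270
  Bakery3→W: 10 × 6 = 60
  Bakery3→X: 55 × 9 = 495
  Bakery3→Y: 50 × 8 = 400
  Bakery4→W: 10 × 3 = 30
Total cost = 2080.
So Bakery2→X carries 45 trays.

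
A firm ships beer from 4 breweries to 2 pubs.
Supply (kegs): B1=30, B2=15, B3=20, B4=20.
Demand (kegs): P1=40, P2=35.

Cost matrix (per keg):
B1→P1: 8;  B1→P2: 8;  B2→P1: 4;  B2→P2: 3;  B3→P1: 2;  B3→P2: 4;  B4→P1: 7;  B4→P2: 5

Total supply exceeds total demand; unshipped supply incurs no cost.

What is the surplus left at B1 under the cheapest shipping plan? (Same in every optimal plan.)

Minimum-cost shipments:
  B1->P1: 20 × 8 = 160
  B2->P2: 15 × 3 = 45
  B3->P1: 20 × 2 = 40
  B4->P2: 20 × 5 = 100
Total cost = 345.
B1 ships 20 of its 30, leaving 10.

10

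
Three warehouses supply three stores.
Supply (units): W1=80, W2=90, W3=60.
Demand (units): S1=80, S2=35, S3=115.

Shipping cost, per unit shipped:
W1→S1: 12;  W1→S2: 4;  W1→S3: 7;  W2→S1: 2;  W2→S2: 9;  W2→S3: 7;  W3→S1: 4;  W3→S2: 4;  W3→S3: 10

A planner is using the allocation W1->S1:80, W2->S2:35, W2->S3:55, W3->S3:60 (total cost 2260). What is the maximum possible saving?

1105

Current plan cost = 80·12 + 35·9 + 55·7 + 60·10 = 2260.
Optimal plan:
  W1->S3: 80 × 7 = 560
  W2->S1: 55 × 2 = 110
  W2->S3: 35 × 7 = 245
  W3->S1: 25 × 4 = 100
  W3->S2: 35 × 4 = 140
Optimal cost = 1155.
Saving = 2260 − 1155 = 1105.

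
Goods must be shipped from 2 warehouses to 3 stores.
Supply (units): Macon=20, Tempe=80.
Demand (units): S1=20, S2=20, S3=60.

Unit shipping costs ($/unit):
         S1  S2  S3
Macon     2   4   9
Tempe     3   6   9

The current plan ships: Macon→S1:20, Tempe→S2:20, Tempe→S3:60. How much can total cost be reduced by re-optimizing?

Current plan cost = 20·2 + 20·6 + 60·9 = $700.
Optimal plan:
  Macon to S2: 20 × $4 = $80
  Tempe to S1: 20 × $3 = $60
  Tempe to S3: 60 × $9 = $540
Optimal cost = $680.
Saving = 700 − 680 = $20.

20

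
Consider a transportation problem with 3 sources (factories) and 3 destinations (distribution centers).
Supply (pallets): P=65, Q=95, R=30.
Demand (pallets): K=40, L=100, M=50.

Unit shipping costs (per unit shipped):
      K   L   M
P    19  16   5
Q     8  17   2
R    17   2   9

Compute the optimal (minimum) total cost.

1605

One minimum-cost allocation:
  P–L: 65 × 16 = 1040
  Q–K: 40 × 8 = 320
  Q–L: 5 × 17 = 85
  Q–M: 50 × 2 = 100
  R–L: 30 × 2 = 60
Total = 1040 + 320 + 85 + 100 + 60 = 1605.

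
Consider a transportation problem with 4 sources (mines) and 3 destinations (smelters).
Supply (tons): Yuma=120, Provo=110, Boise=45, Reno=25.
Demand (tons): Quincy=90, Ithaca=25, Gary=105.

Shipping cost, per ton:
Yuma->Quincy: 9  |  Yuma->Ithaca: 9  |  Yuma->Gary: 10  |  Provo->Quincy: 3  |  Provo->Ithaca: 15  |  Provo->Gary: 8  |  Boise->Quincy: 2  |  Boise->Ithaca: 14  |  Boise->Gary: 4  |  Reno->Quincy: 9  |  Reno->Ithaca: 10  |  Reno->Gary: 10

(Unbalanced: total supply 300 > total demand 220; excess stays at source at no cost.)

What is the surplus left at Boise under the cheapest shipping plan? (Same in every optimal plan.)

An optimal plan:
  Yuma to Ithaca: 25 tons
  Yuma to Gary: 40 tons
  Provo to Quincy: 90 tons
  Provo to Gary: 20 tons
  Boise to Gary: 45 tons
Total cost = 1235.
Boise ships 45 of its 45, leaving 0.

0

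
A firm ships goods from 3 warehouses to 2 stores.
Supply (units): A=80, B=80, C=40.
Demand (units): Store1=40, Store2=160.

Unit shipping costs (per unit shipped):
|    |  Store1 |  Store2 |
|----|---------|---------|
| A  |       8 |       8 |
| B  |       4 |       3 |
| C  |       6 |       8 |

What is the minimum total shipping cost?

1120

One minimum-cost allocation:
  A to Store2: 80 × 8 = 640
  B to Store2: 80 × 3 = 240
  C to Store1: 40 × 6 = 240
Total = 640 + 240 + 240 = 1120.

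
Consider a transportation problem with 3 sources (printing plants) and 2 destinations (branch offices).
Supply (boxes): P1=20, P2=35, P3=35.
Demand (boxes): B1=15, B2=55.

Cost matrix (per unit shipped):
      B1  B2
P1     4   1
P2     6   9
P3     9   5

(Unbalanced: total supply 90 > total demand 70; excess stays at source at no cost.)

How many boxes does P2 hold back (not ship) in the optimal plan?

20

Minimum-cost shipments:
  P1→B2: 20 × 1 = 20
  P2→B1: 15 × 6 = 90
  P3→B2: 35 × 5 = 175
Total cost = 285.
P2 ships 15 of its 35, leaving 20.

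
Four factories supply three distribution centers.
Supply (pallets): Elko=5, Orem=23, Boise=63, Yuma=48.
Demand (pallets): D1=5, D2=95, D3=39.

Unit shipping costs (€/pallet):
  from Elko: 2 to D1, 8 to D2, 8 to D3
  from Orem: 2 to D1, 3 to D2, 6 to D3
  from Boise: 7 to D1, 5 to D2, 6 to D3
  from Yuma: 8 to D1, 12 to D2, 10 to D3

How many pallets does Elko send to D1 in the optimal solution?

5

The minimum-cost plan:
  Elko–D1: 5 × €2 = €10
  Orem–D2: 23 × €3 = €69
  Boise–D2: 63 × €5 = €315
  Yuma–D2: 9 × €12 = €108
  Yuma–D3: 39 × €10 = €390
Total cost = €892.
So Elko→D1 carries 5 pallets.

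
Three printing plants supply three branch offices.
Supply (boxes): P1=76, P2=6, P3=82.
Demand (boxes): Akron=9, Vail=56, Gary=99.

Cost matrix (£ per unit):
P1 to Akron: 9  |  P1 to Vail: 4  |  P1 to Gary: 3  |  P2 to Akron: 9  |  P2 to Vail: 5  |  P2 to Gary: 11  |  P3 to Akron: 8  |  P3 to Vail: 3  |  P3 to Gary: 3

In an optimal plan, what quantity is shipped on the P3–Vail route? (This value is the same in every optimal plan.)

The minimum-cost plan:
  P1 to Gary: 76 × £3 = £228
  P2 to Akron: 6 × £9 = £54
  P3 to Akron: 3 × £8 = £24
  P3 to Vail: 56 × £3 = £168
  P3 to Gary: 23 × £3 = £69
Total cost = £543.
So P3→Vail carries 56 boxes.

56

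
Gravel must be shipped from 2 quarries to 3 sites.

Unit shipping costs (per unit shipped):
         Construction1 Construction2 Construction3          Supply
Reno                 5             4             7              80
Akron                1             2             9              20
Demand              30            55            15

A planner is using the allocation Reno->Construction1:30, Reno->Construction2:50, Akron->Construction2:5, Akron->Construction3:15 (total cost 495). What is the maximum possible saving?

Current plan cost = 30·5 + 50·4 + 5·2 + 15·9 = 495.
Optimal plan:
  Reno–Construction1: 10 × 5 = 50
  Reno–Construction2: 55 × 4 = 220
  Reno–Construction3: 15 × 7 = 105
  Akron–Construction1: 20 × 1 = 20
Optimal cost = 395.
Saving = 495 − 395 = 100.

100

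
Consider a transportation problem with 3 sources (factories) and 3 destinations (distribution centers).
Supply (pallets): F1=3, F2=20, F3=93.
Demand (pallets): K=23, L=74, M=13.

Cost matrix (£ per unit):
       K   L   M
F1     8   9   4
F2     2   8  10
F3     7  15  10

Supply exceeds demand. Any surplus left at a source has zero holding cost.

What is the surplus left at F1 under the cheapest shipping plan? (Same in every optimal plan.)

An optimal plan:
  F1→L: 3 × £9 = £27
  F2→L: 20 × £8 = £160
  F3→K: 23 × £7 = £161
  F3→L: 51 × £15 = £765
  F3→M: 13 × £10 = £130
Total cost = £1243.
F1 ships 3 of its 3, leaving 0.

0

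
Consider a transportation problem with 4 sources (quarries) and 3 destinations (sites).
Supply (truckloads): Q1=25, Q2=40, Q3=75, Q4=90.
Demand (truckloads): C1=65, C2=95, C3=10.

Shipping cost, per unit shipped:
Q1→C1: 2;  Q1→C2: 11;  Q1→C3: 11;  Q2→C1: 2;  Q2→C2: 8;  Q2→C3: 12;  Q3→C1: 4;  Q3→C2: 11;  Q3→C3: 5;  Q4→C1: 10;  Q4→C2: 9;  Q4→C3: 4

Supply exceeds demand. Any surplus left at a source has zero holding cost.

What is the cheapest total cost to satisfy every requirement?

1040

One minimum-cost allocation:
  Q1–C1: 25 × 2 = 50
  Q2–C1: 35 × 2 = 70
  Q2–C2: 5 × 8 = 40
  Q3–C1: 5 × 4 = 20
  Q3–C3: 10 × 5 = 50
  Q4–C2: 90 × 9 = 810
Total = 50 + 70 + 40 + 20 + 50 + 810 = 1040.
(Supply check: Q1 ships 25; Q2 ships 40; Q3 ships 15; Q4 ships 90.)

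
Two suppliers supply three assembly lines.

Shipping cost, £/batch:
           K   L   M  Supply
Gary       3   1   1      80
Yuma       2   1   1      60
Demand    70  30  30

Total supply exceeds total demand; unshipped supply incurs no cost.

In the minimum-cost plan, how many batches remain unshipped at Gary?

10

An optimal plan:
  Gary->K: 10 × £3 = £30
  Gary->L: 30 × £1 = £30
  Gary->M: 30 × £1 = £30
  Yuma->K: 60 × £2 = £120
Total cost = £210.
Gary ships 70 of its 80, leaving 10.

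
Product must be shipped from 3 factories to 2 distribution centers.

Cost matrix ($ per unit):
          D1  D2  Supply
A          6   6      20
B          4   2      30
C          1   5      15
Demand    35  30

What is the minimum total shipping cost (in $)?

A cheapest plan:
  A->D1: 20 × $6 = $120
  B->D2: 30 × $2 = $60
  C->D1: 15 × $1 = $15
Total = 120 + 60 + 15 = $195.
(Supply check: A ships 20; B ships 30; C ships 15.)

195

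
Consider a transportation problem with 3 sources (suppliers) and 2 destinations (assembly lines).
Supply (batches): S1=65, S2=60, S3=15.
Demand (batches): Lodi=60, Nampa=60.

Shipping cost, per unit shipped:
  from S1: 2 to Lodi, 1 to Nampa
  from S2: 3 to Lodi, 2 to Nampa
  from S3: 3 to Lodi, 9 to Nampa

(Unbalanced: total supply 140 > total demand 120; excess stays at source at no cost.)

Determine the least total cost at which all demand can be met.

235

An optimal shipping plan:
  S1->Lodi: 5 × 2 = 10
  S1->Nampa: 60 × 1 = 60
  S2->Lodi: 40 × 3 = 120
  S3->Lodi: 15 × 3 = 45
Total = 10 + 60 + 120 + 45 = 235.
(Supply check: S1 ships 65; S2 ships 40; S3 ships 15.)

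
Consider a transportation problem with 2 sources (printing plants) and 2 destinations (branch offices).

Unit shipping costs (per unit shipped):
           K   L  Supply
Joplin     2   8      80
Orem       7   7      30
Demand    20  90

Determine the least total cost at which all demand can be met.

A cheapest plan:
  Joplin->K: 20 × 2 = 40
  Joplin->L: 60 × 8 = 480
  Orem->L: 30 × 7 = 210
Total = 40 + 480 + 210 = 730.

730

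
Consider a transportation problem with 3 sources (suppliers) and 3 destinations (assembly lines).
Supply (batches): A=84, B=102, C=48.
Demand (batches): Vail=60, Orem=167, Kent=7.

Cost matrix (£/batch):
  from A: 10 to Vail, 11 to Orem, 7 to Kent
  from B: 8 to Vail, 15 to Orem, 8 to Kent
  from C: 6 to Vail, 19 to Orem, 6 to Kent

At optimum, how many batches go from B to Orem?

83

The minimum-cost plan:
  A->Orem: 84 batches
  B->Vail: 19 batches
  B->Orem: 83 batches
  C->Vail: 41 batches
  C->Kent: 7 batches
Total cost = £2609.
So B→Orem carries 83 batches.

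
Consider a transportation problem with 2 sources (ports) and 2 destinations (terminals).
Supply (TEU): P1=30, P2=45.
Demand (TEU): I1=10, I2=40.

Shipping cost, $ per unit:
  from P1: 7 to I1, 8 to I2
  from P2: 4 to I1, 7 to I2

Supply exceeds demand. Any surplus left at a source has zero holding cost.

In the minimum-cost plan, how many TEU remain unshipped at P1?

Minimum-cost shipments:
  P1→I2: 5 × $8 = $40
  P2→I1: 10 × $4 = $40
  P2→I2: 35 × $7 = $245
Total cost = $325.
P1 ships 5 of its 30, leaving 25.

25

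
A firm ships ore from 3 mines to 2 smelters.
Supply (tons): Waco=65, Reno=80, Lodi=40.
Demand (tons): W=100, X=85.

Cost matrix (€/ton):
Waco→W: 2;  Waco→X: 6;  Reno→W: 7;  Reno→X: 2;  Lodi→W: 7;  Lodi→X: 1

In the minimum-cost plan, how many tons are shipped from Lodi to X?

40

The minimum-cost plan:
  Waco–W: 65 × €2 = €130
  Reno–W: 35 × €7 = €245
  Reno–X: 45 × €2 = €90
  Lodi–X: 40 × €1 = €40
Total cost = €505.
So Lodi→X carries 40 tons.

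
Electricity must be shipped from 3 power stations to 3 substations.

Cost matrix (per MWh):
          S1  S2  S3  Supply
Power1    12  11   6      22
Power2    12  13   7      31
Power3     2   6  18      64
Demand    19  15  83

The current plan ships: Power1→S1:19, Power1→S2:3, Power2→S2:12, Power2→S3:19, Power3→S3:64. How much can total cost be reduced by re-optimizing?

Current plan cost = 19·12 + 3·11 + 12·13 + 19·7 + 64·18 = 1702.
Optimal plan:
  Power1→S3: 22 × 6 = 132
  Power2→S3: 31 × 7 = 217
  Power3→S1: 19 × 2 = 38
  Power3→S2: 15 × 6 = 90
  Power3→S3: 30 × 18 = 540
Optimal cost = 1017.
Saving = 1702 − 1017 = 685.

685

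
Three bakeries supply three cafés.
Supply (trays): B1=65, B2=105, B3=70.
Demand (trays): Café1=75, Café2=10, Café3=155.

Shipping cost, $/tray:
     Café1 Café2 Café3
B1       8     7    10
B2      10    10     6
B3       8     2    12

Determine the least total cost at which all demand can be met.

Optimal allocation:
  B1 to Café1: 15 × $8 = $120
  B1 to Café3: 50 × $10 = $500
  B2 to Café3: 105 × $6 = $630
  B3 to Café1: 60 × $8 = $480
  B3 to Café2: 10 × $2 = $20
Total = 120 + 500 + 630 + 480 + 20 = $1750.
(Supply check: B1 ships 65; B2 ships 105; B3 ships 70.)

1750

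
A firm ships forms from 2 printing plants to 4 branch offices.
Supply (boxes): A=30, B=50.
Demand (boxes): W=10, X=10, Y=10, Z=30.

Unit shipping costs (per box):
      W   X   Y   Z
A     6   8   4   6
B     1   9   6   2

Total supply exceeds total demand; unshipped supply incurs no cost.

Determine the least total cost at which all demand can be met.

Optimal allocation:
  A–X: 10 × 8 = 80
  A–Y: 10 × 4 = 40
  B–W: 10 × 1 = 10
  B–Z: 30 × 2 = 60
Total = 80 + 40 + 10 + 60 = 190.

190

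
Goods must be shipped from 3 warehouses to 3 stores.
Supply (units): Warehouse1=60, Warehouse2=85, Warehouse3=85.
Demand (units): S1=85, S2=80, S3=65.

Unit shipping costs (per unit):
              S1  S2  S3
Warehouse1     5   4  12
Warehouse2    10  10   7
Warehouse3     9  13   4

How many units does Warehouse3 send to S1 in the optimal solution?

20

Solving gives:
  Warehouse1->S2: 60 × 4 = 240
  Warehouse2->S1: 65 × 10 = 650
  Warehouse2->S2: 20 × 10 = 200
  Warehouse3->S1: 20 × 9 = 180
  Warehouse3->S3: 65 × 4 = 260
Total cost = 1530.
So Warehouse3→S1 carries 20 units.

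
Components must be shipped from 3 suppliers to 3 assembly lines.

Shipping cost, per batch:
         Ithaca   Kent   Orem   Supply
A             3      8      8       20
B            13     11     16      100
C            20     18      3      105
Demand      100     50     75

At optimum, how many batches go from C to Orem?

75

The minimum-cost plan:
  A->Ithaca: 20 × 3 = 60
  B->Ithaca: 50 × 13 = 650
  B->Kent: 50 × 11 = 550
  C->Ithaca: 30 × 20 = 600
  C->Orem: 75 × 3 = 225
Total cost = 2085.
So C→Orem carries 75 batches.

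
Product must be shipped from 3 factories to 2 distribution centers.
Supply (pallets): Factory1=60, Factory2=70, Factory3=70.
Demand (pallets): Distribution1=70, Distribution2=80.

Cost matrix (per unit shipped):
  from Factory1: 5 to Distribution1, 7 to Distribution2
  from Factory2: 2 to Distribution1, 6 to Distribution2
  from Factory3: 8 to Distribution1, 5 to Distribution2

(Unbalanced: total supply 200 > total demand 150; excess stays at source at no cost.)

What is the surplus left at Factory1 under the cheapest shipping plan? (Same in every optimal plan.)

Minimum-cost shipments:
  Factory1->Distribution2: 10 pallets
  Factory2->Distribution1: 70 pallets
  Factory3->Distribution2: 70 pallets
Total cost = 560.
Factory1 ships 10 of its 60, leaving 50.

50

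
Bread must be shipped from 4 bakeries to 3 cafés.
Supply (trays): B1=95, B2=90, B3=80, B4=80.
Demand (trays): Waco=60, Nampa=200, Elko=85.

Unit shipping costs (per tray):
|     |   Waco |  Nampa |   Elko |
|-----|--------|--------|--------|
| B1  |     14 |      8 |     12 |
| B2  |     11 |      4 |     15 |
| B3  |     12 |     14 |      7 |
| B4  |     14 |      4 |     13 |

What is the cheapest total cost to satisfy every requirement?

2380

Optimal allocation:
  B1->Waco: 60 × 14 = 840
  B1->Nampa: 30 × 8 = 240
  B1->Elko: 5 × 12 = 60
  B2->Nampa: 90 × 4 = 360
  B3->Elko: 80 × 7 = 560
  B4->Nampa: 80 × 4 = 320
Total = 840 + 240 + 60 + 360 + 560 + 320 = 2380.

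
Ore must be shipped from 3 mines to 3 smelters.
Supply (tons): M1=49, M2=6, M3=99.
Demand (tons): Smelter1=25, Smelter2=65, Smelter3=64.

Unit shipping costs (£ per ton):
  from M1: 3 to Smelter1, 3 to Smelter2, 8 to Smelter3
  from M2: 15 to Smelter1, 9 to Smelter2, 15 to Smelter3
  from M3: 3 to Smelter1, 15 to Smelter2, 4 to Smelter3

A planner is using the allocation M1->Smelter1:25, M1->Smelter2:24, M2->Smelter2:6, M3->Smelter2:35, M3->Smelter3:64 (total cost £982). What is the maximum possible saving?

300

Current plan cost = 25·3 + 24·3 + 6·9 + 35·15 + 64·4 = £982.
Optimal plan:
  M1->Smelter2: 49 × £3 = £147
  M2->Smelter2: 6 × £9 = £54
  M3->Smelter1: 25 × £3 = £75
  M3->Smelter2: 10 × £15 = £150
  M3->Smelter3: 64 × £4 = £256
Optimal cost = £682.
Saving = 982 − 682 = £300.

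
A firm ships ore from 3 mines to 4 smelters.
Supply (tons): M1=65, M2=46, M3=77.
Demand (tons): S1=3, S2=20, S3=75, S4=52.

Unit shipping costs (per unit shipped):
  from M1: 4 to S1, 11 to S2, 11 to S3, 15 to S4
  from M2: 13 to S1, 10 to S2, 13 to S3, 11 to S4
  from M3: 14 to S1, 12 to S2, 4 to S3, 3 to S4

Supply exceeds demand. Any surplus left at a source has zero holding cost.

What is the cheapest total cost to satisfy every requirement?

1018

A cheapest plan:
  M1–S1: 3 × 4 = 12
  M1–S3: 50 × 11 = 550
  M2–S2: 20 × 10 = 200
  M3–S3: 25 × 4 = 100
  M3–S4: 52 × 3 = 156
Total = 12 + 550 + 200 + 100 + 156 = 1018.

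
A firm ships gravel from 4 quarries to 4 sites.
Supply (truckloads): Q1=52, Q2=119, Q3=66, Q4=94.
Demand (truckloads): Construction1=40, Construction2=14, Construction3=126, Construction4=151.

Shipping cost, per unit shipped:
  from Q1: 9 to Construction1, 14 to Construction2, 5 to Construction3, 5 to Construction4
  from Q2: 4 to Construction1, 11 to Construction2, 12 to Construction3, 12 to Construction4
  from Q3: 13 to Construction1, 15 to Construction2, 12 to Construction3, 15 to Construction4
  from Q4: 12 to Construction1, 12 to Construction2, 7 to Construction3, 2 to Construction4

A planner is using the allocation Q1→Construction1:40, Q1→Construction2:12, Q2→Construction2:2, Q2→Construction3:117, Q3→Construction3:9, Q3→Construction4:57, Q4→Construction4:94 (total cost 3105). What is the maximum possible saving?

771

Current plan cost = 40·9 + 12·14 + 2·11 + 117·12 + 9·12 + 57·15 + 94·2 = 3105.
Optimal plan:
  Q1 to Construction3: 52 × 5 = 260
  Q2 to Construction1: 40 × 4 = 160
  Q2 to Construction2: 14 × 11 = 154
  Q2 to Construction3: 8 × 12 = 96
  Q2 to Construction4: 57 × 12 = 684
  Q3 to Construction3: 66 × 12 = 792
  Q4 to Construction4: 94 × 2 = 188
Optimal cost = 2334.
Saving = 3105 − 2334 = 771.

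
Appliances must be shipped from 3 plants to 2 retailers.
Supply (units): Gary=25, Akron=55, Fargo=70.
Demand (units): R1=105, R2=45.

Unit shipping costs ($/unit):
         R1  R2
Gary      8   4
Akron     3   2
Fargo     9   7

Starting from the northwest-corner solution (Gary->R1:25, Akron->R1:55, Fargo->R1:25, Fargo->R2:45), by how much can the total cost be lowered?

50

Current plan cost = 25·8 + 55·3 + 25·9 + 45·7 = $905.
Optimal plan:
  Gary to R2: 25 units
  Akron to R1: 55 units
  Fargo to R1: 50 units
  Fargo to R2: 20 units
Optimal cost = $855.
Saving = 905 − 855 = $50.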